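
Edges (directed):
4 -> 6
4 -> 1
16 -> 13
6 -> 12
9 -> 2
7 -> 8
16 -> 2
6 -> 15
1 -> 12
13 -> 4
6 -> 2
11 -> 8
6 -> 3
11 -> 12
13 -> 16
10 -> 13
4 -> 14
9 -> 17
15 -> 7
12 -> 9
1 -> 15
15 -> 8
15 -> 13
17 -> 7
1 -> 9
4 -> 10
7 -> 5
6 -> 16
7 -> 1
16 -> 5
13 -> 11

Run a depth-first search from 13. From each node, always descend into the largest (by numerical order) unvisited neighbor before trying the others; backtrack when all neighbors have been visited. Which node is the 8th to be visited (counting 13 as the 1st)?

17

Visit 13
13 → 16
16 → 5
16 → 2
13 → 11
11 → 12
12 → 9
9 → 17
17 → 7
7 → 8
7 → 1
1 → 15
13 → 4
4 → 14
4 → 10
4 → 6
6 → 3

Visit order: 13, 16, 5, 2, 11, 12, 9, 17, 7, 8, 1, 15, 4, 14, 10, 6, 3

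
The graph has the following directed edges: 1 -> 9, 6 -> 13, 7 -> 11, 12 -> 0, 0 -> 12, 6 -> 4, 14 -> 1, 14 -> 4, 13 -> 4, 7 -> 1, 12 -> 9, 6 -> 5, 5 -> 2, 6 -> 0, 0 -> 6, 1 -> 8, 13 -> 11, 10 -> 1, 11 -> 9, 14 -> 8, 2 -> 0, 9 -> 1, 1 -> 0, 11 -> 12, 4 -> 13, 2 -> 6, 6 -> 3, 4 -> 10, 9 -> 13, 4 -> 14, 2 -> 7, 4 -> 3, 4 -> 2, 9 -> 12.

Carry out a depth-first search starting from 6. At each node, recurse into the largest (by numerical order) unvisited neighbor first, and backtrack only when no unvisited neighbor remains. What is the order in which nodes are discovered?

Visit 6
6 → 13
13 → 11
11 → 12
12 → 9
9 → 1
1 → 8
1 → 0
13 → 4
4 → 14
4 → 10
4 → 3
4 → 2
2 → 7
6 → 5

6, 13, 11, 12, 9, 1, 8, 0, 4, 14, 10, 3, 2, 7, 5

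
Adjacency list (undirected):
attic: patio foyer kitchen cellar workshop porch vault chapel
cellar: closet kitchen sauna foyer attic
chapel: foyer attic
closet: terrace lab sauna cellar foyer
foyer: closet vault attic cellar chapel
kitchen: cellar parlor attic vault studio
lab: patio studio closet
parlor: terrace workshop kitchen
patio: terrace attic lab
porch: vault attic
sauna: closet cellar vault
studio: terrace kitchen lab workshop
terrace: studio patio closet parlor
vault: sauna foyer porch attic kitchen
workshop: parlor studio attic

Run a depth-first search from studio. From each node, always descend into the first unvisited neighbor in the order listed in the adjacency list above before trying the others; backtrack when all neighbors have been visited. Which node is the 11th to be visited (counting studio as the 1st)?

Visit studio
studio → terrace
terrace → patio
patio → attic
attic → foyer
foyer → closet
closet → lab
closet → sauna
sauna → cellar
cellar → kitchen
kitchen → parlor
parlor → workshop
kitchen → vault
vault → porch
foyer → chapel

Visit order: studio, terrace, patio, attic, foyer, closet, lab, sauna, cellar, kitchen, parlor, workshop, vault, porch, chapel

parlor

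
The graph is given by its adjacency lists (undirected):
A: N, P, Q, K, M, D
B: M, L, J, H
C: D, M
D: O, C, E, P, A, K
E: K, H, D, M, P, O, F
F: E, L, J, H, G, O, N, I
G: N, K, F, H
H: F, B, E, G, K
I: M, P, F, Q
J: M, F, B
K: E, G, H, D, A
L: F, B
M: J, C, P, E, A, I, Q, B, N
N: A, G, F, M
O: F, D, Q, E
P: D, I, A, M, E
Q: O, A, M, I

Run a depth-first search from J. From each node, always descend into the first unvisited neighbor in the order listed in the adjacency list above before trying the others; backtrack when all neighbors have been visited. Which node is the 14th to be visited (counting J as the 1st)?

Visit J
J → M
M → C
C → D
D → O
O → F
F → E
E → K
K → G
G → N
N → A
A → P
P → I
I → Q
G → H
H → B
B → L

Visit order: J, M, C, D, O, F, E, K, G, N, A, P, I, Q, H, B, L

Q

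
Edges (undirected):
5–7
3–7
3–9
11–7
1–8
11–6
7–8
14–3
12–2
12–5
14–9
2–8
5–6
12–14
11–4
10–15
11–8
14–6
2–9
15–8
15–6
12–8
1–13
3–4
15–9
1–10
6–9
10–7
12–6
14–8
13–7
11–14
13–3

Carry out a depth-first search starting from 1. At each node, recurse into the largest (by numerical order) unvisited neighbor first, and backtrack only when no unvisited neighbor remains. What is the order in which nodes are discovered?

1, 13, 7, 11, 14, 12, 8, 15, 10, 9, 6, 5, 3, 4, 2

Visit 1
1 → 13
13 → 7
7 → 11
11 → 14
14 → 12
12 → 8
8 → 15
15 → 10
15 → 9
9 → 6
6 → 5
9 → 3
3 → 4
9 → 2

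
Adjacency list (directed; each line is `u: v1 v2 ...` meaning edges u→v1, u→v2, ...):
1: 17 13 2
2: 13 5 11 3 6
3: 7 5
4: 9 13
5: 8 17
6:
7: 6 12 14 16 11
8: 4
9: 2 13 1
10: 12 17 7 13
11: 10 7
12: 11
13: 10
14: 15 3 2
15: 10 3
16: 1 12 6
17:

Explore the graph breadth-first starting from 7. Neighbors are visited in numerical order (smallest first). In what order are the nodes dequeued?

7 -> 6 -> 11 -> 12 -> 14 -> 16 -> 10 -> 2 -> 3 -> 15 -> 1 -> 13 -> 17 -> 5 -> 8 -> 4 -> 9

Visit 7; enqueue 6, 11, 12, 14, 16 → queue [6, 11, 12, 14, 16]
Visit 6 → queue [11, 12, 14, 16]
Visit 11; enqueue 10 → queue [12, 14, 16, 10]
Visit 12 → queue [14, 16, 10]
Visit 14; enqueue 2, 3, 15 → queue [16, 10, 2, 3, 15]
Visit 16; enqueue 1 → queue [10, 2, 3, 15, 1]
Visit 10; enqueue 13, 17 → queue [2, 3, 15, 1, 13, 17]
Visit 2; enqueue 5 → queue [3, 15, 1, 13, 17, 5]
Visit 3 → queue [15, 1, 13, 17, 5]
Visit 15 → queue [1, 13, 17, 5]
Visit 1 → queue [13, 17, 5]
Visit 13 → queue [17, 5]
Visit 17 → queue [5]
Visit 5; enqueue 8 → queue [8]
Visit 8; enqueue 4 → queue [4]
Visit 4; enqueue 9 → queue [9]
Visit 9 → queue []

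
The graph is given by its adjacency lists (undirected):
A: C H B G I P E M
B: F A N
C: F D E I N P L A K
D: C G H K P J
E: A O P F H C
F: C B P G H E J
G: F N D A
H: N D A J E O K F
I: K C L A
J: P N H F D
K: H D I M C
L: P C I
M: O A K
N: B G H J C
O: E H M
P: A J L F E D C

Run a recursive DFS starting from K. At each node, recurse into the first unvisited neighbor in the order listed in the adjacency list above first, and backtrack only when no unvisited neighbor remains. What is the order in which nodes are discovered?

Visit K
K → H
H → N
N → B
B → F
F → C
C → D
D → G
G → A
A → I
I → L
L → P
P → J
P → E
E → O
O → M

K → H → N → B → F → C → D → G → A → I → L → P → J → E → O → M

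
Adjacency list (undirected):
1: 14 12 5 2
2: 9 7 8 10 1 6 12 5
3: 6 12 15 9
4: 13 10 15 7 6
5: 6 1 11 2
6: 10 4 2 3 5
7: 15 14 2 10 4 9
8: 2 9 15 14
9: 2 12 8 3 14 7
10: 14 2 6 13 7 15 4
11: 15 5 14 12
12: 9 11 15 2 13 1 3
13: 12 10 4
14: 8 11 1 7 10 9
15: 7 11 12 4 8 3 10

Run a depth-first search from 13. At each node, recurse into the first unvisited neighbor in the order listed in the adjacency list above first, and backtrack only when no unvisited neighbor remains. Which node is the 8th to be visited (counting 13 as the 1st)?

Visit 13
13 → 12
12 → 9
9 → 2
2 → 7
7 → 15
15 → 11
11 → 5
5 → 6
6 → 10
10 → 14
14 → 8
14 → 1
10 → 4
6 → 3

Visit order: 13, 12, 9, 2, 7, 15, 11, 5, 6, 10, 14, 8, 1, 4, 3

5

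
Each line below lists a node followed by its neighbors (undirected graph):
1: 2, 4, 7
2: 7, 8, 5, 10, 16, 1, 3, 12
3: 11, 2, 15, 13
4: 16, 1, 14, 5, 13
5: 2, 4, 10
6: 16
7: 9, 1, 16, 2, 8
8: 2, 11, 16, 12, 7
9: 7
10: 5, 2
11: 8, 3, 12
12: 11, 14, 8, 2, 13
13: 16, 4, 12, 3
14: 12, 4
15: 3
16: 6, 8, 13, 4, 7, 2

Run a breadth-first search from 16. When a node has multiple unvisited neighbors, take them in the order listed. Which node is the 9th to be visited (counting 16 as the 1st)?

Visit 16; enqueue 6, 8, 13, 4, 7, 2 → queue [6, 8, 13, 4, 7, 2]
Visit 6 → queue [8, 13, 4, 7, 2]
Visit 8; enqueue 11, 12 → queue [13, 4, 7, 2, 11, 12]
Visit 13; enqueue 3 → queue [4, 7, 2, 11, 12, 3]
Visit 4; enqueue 1, 14, 5 → queue [7, 2, 11, 12, 3, 1, 14, 5]
Visit 7; enqueue 9 → queue [2, 11, 12, 3, 1, 14, 5, 9]
Visit 2; enqueue 10 → queue [11, 12, 3, 1, 14, 5, 9, 10]
Visit 11 → queue [12, 3, 1, 14, 5, 9, 10]
Visit 12 → queue [3, 1, 14, 5, 9, 10]
Visit 3; enqueue 15 → queue [1, 14, 5, 9, 10, 15]
Visit 1 → queue [14, 5, 9, 10, 15]
Visit 14 → queue [5, 9, 10, 15]
Visit 5 → queue [9, 10, 15]
Visit 9 → queue [10, 15]
Visit 10 → queue [15]
Visit 15 → queue []

Visit order: 16, 6, 8, 13, 4, 7, 2, 11, 12, 3, 1, 14, 5, 9, 10, 15

12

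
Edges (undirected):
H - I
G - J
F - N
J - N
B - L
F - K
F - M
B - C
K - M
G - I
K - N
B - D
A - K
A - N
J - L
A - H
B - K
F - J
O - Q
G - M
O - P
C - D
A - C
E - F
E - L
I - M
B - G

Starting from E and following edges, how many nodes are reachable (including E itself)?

14

BFS from E visits: E, F, L, J, K, M, N, B, G, A, I, C, D, H
Reachable nodes: 14 of 17 total.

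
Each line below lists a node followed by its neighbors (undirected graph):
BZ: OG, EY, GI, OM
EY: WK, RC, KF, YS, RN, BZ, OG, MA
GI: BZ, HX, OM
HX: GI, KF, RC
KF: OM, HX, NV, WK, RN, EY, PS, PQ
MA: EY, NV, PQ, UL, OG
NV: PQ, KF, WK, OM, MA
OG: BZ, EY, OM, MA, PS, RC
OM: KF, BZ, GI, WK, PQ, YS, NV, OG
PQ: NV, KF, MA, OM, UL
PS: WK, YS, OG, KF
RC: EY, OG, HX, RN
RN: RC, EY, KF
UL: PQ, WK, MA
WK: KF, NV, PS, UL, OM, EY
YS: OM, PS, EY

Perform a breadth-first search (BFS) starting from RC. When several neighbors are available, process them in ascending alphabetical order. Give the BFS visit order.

RC, EY, HX, OG, RN, BZ, KF, MA, WK, YS, GI, OM, PS, NV, PQ, UL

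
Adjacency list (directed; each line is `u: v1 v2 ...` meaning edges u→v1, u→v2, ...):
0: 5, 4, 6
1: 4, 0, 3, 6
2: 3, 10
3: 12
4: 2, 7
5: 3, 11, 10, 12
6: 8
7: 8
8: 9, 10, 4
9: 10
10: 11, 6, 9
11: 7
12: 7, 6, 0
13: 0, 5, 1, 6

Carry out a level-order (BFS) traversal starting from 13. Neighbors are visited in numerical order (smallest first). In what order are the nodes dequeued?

Visit 13; enqueue 0, 1, 5, 6 → queue [0, 1, 5, 6]
Visit 0; enqueue 4 → queue [1, 5, 6, 4]
Visit 1; enqueue 3 → queue [5, 6, 4, 3]
Visit 5; enqueue 10, 11, 12 → queue [6, 4, 3, 10, 11, 12]
Visit 6; enqueue 8 → queue [4, 3, 10, 11, 12, 8]
Visit 4; enqueue 2, 7 → queue [3, 10, 11, 12, 8, 2, 7]
Visit 3 → queue [10, 11, 12, 8, 2, 7]
Visit 10; enqueue 9 → queue [11, 12, 8, 2, 7, 9]
Visit 11 → queue [12, 8, 2, 7, 9]
Visit 12 → queue [8, 2, 7, 9]
Visit 8 → queue [2, 7, 9]
Visit 2 → queue [7, 9]
Visit 7 → queue [9]
Visit 9 → queue []

13, 0, 1, 5, 6, 4, 3, 10, 11, 12, 8, 2, 7, 9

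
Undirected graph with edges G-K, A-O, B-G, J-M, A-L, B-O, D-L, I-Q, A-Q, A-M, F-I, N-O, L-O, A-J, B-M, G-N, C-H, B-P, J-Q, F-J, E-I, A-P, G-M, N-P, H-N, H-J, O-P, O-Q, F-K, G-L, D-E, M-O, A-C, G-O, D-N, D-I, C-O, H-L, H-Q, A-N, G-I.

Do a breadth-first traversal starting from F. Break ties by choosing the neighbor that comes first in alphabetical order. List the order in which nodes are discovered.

Visit F; enqueue I, J, K → queue [I, J, K]
Visit I; enqueue D, E, G, Q → queue [J, K, D, E, G, Q]
Visit J; enqueue A, H, M → queue [K, D, E, G, Q, A, H, M]
Visit K → queue [D, E, G, Q, A, H, M]
Visit D; enqueue L, N → queue [E, G, Q, A, H, M, L, N]
Visit E → queue [G, Q, A, H, M, L, N]
Visit G; enqueue B, O → queue [Q, A, H, M, L, N, B, O]
Visit Q → queue [A, H, M, L, N, B, O]
Visit A; enqueue C, P → queue [H, M, L, N, B, O, C, P]
Visit H → queue [M, L, N, B, O, C, P]
Visit M → queue [L, N, B, O, C, P]
Visit L → queue [N, B, O, C, P]
Visit N → queue [B, O, C, P]
Visit B → queue [O, C, P]
Visit O → queue [C, P]
Visit C → queue [P]
Visit P → queue []

F, I, J, K, D, E, G, Q, A, H, M, L, N, B, O, C, P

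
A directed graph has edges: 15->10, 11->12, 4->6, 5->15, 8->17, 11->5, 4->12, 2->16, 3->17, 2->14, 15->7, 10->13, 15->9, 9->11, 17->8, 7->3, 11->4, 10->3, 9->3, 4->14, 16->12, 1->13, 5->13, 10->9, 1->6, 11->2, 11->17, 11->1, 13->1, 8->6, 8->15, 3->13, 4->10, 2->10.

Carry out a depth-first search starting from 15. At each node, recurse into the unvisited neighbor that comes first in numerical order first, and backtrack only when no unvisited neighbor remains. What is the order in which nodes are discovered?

Visit 15
15 → 7
7 → 3
3 → 13
13 → 1
1 → 6
3 → 17
17 → 8
15 → 9
9 → 11
11 → 2
2 → 10
2 → 14
2 → 16
16 → 12
11 → 4
11 → 5

15 → 7 → 3 → 13 → 1 → 6 → 17 → 8 → 9 → 11 → 2 → 10 → 14 → 16 → 12 → 4 → 5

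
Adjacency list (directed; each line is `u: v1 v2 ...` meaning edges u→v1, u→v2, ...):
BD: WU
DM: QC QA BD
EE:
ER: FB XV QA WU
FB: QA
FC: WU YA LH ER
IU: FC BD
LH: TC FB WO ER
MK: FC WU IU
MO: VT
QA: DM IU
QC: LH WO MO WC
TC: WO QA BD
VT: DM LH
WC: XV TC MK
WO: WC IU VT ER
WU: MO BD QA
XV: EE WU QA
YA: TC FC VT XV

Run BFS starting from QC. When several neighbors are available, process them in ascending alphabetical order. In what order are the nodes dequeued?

QC LH MO WC WO ER FB TC VT MK XV IU QA WU BD DM FC EE YA

Visit QC; enqueue LH, MO, WC, WO → queue [LH, MO, WC, WO]
Visit LH; enqueue ER, FB, TC → queue [MO, WC, WO, ER, FB, TC]
Visit MO; enqueue VT → queue [WC, WO, ER, FB, TC, VT]
Visit WC; enqueue MK, XV → queue [WO, ER, FB, TC, VT, MK, XV]
Visit WO; enqueue IU → queue [ER, FB, TC, VT, MK, XV, IU]
Visit ER; enqueue QA, WU → queue [FB, TC, VT, MK, XV, IU, QA, WU]
Visit FB → queue [TC, VT, MK, XV, IU, QA, WU]
Visit TC; enqueue BD → queue [VT, MK, XV, IU, QA, WU, BD]
Visit VT; enqueue DM → queue [MK, XV, IU, QA, WU, BD, DM]
Visit MK; enqueue FC → queue [XV, IU, QA, WU, BD, DM, FC]
Visit XV; enqueue EE → queue [IU, QA, WU, BD, DM, FC, EE]
Visit IU → queue [QA, WU, BD, DM, FC, EE]
Visit QA → queue [WU, BD, DM, FC, EE]
Visit WU → queue [BD, DM, FC, EE]
Visit BD → queue [DM, FC, EE]
Visit DM → queue [FC, EE]
Visit FC; enqueue YA → queue [EE, YA]
Visit EE → queue [YA]
Visit YA → queue []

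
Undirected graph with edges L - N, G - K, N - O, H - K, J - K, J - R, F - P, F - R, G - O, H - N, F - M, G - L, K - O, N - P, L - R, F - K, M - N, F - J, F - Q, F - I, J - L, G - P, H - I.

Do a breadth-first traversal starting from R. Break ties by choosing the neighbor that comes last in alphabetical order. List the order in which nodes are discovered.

Visit R; enqueue L, J, F → queue [L, J, F]
Visit L; enqueue N, G → queue [J, F, N, G]
Visit J; enqueue K → queue [F, N, G, K]
Visit F; enqueue Q, P, M, I → queue [N, G, K, Q, P, M, I]
Visit N; enqueue O, H → queue [G, K, Q, P, M, I, O, H]
Visit G → queue [K, Q, P, M, I, O, H]
Visit K → queue [Q, P, M, I, O, H]
Visit Q → queue [P, M, I, O, H]
Visit P → queue [M, I, O, H]
Visit M → queue [I, O, H]
Visit I → queue [O, H]
Visit O → queue [H]
Visit H → queue []

R L J F N G K Q P M I O H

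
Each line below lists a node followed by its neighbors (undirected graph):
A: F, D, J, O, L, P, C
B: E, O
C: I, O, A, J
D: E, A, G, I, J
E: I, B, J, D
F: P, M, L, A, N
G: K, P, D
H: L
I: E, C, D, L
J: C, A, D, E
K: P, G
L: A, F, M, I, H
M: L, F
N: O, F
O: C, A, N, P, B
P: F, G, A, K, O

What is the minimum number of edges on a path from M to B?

Level 0: M
Level 1: F, L
Level 2: A, H, I, N, P
Level 3: C, D, E, G, J, K, O
Level 4: B
B first appears at level 4.

4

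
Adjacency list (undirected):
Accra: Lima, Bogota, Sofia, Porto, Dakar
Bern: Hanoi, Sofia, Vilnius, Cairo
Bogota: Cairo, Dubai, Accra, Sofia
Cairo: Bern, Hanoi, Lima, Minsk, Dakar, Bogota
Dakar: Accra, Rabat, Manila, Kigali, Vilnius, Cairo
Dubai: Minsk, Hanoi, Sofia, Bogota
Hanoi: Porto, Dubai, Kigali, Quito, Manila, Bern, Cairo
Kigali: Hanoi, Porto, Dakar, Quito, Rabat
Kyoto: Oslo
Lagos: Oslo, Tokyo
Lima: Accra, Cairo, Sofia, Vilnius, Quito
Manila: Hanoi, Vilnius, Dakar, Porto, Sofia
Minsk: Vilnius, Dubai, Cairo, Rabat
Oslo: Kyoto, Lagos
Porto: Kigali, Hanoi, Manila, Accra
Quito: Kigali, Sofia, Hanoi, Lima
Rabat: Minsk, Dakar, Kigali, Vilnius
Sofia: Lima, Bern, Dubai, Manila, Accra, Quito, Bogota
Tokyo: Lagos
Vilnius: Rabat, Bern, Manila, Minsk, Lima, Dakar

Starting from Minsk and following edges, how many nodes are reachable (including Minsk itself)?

16

BFS from Minsk visits: Minsk, Vilnius, Dubai, Cairo, Rabat, Bern, Manila, Lima, Dakar, Hanoi, Sofia, Bogota, Kigali, Porto, Accra, Quito
Reachable nodes: 16 of 20 total.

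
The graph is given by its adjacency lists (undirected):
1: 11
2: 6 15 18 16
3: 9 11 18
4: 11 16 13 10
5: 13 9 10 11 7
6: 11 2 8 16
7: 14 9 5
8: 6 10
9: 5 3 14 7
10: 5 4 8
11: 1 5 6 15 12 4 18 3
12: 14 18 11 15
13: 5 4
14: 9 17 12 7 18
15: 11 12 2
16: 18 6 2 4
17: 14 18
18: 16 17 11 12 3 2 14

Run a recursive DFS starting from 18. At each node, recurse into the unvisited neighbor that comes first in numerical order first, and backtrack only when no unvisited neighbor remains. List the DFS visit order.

Visit 18
18 → 2
2 → 6
6 → 8
8 → 10
10 → 4
4 → 11
11 → 1
11 → 3
3 → 9
9 → 5
5 → 7
7 → 14
14 → 12
12 → 15
14 → 17
5 → 13
4 → 16

18, 2, 6, 8, 10, 4, 11, 1, 3, 9, 5, 7, 14, 12, 15, 17, 13, 16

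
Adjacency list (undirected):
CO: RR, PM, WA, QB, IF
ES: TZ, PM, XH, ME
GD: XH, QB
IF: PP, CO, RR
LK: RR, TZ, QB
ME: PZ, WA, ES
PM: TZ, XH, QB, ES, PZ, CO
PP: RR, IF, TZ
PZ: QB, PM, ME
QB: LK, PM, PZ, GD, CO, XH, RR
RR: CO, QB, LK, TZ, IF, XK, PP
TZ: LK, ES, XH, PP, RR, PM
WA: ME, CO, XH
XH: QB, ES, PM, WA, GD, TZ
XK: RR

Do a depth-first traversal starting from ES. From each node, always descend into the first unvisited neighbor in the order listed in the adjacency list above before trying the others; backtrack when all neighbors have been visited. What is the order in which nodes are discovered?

ES, TZ, LK, RR, CO, PM, XH, QB, PZ, ME, WA, GD, IF, PP, XK

Visit ES
ES → TZ
TZ → LK
LK → RR
RR → CO
CO → PM
PM → XH
XH → QB
QB → PZ
PZ → ME
ME → WA
QB → GD
CO → IF
IF → PP
RR → XK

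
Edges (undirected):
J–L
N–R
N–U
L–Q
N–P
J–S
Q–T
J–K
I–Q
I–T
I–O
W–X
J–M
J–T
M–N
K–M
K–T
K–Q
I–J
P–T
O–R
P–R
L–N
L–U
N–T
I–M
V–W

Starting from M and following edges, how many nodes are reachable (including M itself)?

13

BFS from M visits: M, N, K, J, I, U, T, R, P, L, Q, S, O
Reachable nodes: 13 of 16 total.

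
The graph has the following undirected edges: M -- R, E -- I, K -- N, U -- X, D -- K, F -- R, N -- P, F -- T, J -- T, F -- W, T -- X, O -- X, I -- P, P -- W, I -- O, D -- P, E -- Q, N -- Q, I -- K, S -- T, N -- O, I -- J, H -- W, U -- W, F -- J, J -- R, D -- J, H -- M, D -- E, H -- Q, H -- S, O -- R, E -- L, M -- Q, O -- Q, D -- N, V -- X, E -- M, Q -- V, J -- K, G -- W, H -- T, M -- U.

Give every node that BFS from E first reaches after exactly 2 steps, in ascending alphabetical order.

H, J, K, N, O, P, R, U, V

Level 0: E
Level 1: D, I, L, M, Q
Level 2: H, J, K, N, O, P, R, U, V
Level 3: F, S, T, W, X
Level 4: G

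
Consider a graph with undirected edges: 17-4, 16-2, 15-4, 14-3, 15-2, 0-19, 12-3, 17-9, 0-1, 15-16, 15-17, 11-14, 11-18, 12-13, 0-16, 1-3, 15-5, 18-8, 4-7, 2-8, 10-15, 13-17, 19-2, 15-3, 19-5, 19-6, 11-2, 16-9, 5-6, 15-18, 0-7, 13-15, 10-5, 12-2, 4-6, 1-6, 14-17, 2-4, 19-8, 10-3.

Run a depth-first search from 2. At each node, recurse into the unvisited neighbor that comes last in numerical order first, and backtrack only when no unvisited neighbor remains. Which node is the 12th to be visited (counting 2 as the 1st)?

10

Visit 2
2 → 19
19 → 8
8 → 18
18 → 15
15 → 17
17 → 14
14 → 11
14 → 3
3 → 12
12 → 13
3 → 10
10 → 5
5 → 6
6 → 4
4 → 7
7 → 0
0 → 16
16 → 9
0 → 1

Visit order: 2, 19, 8, 18, 15, 17, 14, 11, 3, 12, 13, 10, 5, 6, 4, 7, 0, 16, 9, 1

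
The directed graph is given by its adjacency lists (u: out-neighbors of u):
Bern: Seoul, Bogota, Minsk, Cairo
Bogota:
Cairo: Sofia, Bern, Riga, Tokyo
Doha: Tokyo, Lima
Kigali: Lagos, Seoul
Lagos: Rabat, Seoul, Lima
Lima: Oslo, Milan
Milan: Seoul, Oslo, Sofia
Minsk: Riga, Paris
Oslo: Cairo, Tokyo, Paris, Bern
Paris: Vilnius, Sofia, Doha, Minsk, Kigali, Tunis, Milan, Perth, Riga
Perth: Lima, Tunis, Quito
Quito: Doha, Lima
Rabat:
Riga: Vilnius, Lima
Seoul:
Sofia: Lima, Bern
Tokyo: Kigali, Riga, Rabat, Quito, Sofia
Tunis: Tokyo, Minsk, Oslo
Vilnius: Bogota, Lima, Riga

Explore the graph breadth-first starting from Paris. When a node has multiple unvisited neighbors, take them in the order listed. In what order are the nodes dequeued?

Visit Paris; enqueue Vilnius, Sofia, Doha, Minsk, Kigali, Tunis, Milan, Perth, Riga → queue [Vilnius, Sofia, Doha, Minsk, Kigali, Tunis, Milan, Perth, Riga]
Visit Vilnius; enqueue Bogota, Lima → queue [Sofia, Doha, Minsk, Kigali, Tunis, Milan, Perth, Riga, Bogota, Lima]
Visit Sofia; enqueue Bern → queue [Doha, Minsk, Kigali, Tunis, Milan, Perth, Riga, Bogota, Lima, Bern]
Visit Doha; enqueue Tokyo → queue [Minsk, Kigali, Tunis, Milan, Perth, Riga, Bogota, Lima, Bern, Tokyo]
Visit Minsk → queue [Kigali, Tunis, Milan, Perth, Riga, Bogota, Lima, Bern, Tokyo]
Visit Kigali; enqueue Lagos, Seoul → queue [Tunis, Milan, Perth, Riga, Bogota, Lima, Bern, Tokyo, Lagos, Seoul]
Visit Tunis; enqueue Oslo → queue [Milan, Perth, Riga, Bogota, Lima, Bern, Tokyo, Lagos, Seoul, Oslo]
Visit Milan → queue [Perth, Riga, Bogota, Lima, Bern, Tokyo, Lagos, Seoul, Oslo]
Visit Perth; enqueue Quito → queue [Riga, Bogota, Lima, Bern, Tokyo, Lagos, Seoul, Oslo, Quito]
Visit Riga → queue [Bogota, Lima, Bern, Tokyo, Lagos, Seoul, Oslo, Quito]
Visit Bogota → queue [Lima, Bern, Tokyo, Lagos, Seoul, Oslo, Quito]
Visit Lima → queue [Bern, Tokyo, Lagos, Seoul, Oslo, Quito]
Visit Bern; enqueue Cairo → queue [Tokyo, Lagos, Seoul, Oslo, Quito, Cairo]
Visit Tokyo; enqueue Rabat → queue [Lagos, Seoul, Oslo, Quito, Cairo, Rabat]
Visit Lagos → queue [Seoul, Oslo, Quito, Cairo, Rabat]
Visit Seoul → queue [Oslo, Quito, Cairo, Rabat]
Visit Oslo → queue [Quito, Cairo, Rabat]
Visit Quito → queue [Cairo, Rabat]
Visit Cairo → queue [Rabat]
Visit Rabat → queue []

Paris, Vilnius, Sofia, Doha, Minsk, Kigali, Tunis, Milan, Perth, Riga, Bogota, Lima, Bern, Tokyo, Lagos, Seoul, Oslo, Quito, Cairo, Rabat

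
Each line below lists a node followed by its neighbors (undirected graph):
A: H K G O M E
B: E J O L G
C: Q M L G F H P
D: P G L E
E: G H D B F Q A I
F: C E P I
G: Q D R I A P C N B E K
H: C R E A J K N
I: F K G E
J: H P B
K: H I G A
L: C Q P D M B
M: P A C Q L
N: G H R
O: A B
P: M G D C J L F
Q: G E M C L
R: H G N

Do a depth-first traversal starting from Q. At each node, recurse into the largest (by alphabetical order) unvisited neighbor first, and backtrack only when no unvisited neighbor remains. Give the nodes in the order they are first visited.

Q M P L D G R N H K I F E B O A J C

Visit Q
Q → M
M → P
P → L
L → D
D → G
G → R
R → N
N → H
H → K
K → I
I → F
F → E
E → B
B → O
O → A
B → J
F → C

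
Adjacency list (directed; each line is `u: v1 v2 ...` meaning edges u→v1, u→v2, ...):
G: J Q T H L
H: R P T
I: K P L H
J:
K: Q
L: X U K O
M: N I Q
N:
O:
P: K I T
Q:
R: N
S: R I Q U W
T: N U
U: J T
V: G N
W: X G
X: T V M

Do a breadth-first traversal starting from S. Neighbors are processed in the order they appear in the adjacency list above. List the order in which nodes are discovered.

Visit S; enqueue R, I, Q, U, W → queue [R, I, Q, U, W]
Visit R; enqueue N → queue [I, Q, U, W, N]
Visit I; enqueue K, P, L, H → queue [Q, U, W, N, K, P, L, H]
Visit Q → queue [U, W, N, K, P, L, H]
Visit U; enqueue J, T → queue [W, N, K, P, L, H, J, T]
Visit W; enqueue X, G → queue [N, K, P, L, H, J, T, X, G]
Visit N → queue [K, P, L, H, J, T, X, G]
Visit K → queue [P, L, H, J, T, X, G]
Visit P → queue [L, H, J, T, X, G]
Visit L; enqueue O → queue [H, J, T, X, G, O]
Visit H → queue [J, T, X, G, O]
Visit J → queue [T, X, G, O]
Visit T → queue [X, G, O]
Visit X; enqueue V, M → queue [G, O, V, M]
Visit G → queue [O, V, M]
Visit O → queue [V, M]
Visit V → queue [M]
Visit M → queue []

S, R, I, Q, U, W, N, K, P, L, H, J, T, X, G, O, V, M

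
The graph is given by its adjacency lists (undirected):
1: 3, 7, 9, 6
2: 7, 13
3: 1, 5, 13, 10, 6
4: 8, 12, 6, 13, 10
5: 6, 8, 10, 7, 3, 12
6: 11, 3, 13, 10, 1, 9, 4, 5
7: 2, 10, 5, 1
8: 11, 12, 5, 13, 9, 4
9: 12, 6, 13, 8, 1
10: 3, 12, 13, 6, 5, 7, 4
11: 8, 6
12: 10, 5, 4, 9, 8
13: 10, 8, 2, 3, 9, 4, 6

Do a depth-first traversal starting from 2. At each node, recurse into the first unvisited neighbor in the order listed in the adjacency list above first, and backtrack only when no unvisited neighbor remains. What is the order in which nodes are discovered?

2, 7, 10, 3, 1, 9, 12, 5, 6, 11, 8, 13, 4

Visit 2
2 → 7
7 → 10
10 → 3
3 → 1
1 → 9
9 → 12
12 → 5
5 → 6
6 → 11
11 → 8
8 → 13
13 → 4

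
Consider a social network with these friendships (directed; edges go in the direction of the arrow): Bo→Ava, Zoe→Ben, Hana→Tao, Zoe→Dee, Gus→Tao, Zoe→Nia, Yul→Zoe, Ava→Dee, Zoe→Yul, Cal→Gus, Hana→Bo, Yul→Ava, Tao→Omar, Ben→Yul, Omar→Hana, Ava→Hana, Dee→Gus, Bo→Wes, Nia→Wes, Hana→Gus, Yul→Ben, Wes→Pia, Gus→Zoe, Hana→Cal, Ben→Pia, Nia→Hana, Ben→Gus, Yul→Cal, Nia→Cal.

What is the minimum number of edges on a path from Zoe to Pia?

2

Level 0: Zoe
Level 1: Ben, Dee, Nia, Yul
Level 2: Ava, Cal, Gus, Hana, Pia, Wes
Level 3: Bo, Tao
Level 4: Omar
Pia first appears at level 2.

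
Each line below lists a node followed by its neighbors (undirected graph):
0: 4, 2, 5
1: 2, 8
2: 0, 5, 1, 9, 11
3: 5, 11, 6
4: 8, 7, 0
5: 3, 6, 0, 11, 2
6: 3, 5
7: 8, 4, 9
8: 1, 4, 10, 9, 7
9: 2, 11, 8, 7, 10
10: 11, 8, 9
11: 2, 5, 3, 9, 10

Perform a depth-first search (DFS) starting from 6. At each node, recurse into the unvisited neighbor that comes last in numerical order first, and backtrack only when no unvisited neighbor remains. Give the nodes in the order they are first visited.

Visit 6
6 → 5
5 → 11
11 → 10
10 → 9
9 → 8
8 → 7
7 → 4
4 → 0
0 → 2
2 → 1
11 → 3

6 -> 5 -> 11 -> 10 -> 9 -> 8 -> 7 -> 4 -> 0 -> 2 -> 1 -> 3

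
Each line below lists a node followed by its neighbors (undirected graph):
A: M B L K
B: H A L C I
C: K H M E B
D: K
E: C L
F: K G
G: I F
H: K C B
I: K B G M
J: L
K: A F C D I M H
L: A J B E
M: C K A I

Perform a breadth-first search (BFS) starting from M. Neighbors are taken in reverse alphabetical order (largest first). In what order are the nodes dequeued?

M, K, I, C, A, H, F, D, G, B, E, L, J

Visit M; enqueue K, I, C, A → queue [K, I, C, A]
Visit K; enqueue H, F, D → queue [I, C, A, H, F, D]
Visit I; enqueue G, B → queue [C, A, H, F, D, G, B]
Visit C; enqueue E → queue [A, H, F, D, G, B, E]
Visit A; enqueue L → queue [H, F, D, G, B, E, L]
Visit H → queue [F, D, G, B, E, L]
Visit F → queue [D, G, B, E, L]
Visit D → queue [G, B, E, L]
Visit G → queue [B, E, L]
Visit B → queue [E, L]
Visit E → queue [L]
Visit L; enqueue J → queue [J]
Visit J → queue []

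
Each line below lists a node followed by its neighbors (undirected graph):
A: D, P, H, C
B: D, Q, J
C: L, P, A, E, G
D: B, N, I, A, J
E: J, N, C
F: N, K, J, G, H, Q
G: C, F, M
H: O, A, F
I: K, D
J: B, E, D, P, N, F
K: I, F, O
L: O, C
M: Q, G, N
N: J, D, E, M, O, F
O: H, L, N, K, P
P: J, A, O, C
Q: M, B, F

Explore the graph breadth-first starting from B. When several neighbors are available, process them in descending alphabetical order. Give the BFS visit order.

B → Q → J → D → M → F → P → N → E → I → A → G → K → H → O → C → L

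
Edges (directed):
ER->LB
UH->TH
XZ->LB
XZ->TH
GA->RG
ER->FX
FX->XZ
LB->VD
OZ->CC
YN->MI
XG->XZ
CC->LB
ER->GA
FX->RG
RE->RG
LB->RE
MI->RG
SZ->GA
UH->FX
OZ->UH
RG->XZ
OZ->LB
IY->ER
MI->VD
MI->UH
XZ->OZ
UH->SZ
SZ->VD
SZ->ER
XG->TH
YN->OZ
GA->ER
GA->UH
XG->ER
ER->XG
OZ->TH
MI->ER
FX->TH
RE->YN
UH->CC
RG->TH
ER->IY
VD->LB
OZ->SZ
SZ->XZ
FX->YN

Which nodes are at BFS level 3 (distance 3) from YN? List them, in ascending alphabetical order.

Level 0: YN
Level 1: MI, OZ
Level 2: CC, ER, LB, RG, SZ, TH, UH, VD
Level 3: FX, GA, IY, RE, XG, XZ

FX, GA, IY, RE, XG, XZ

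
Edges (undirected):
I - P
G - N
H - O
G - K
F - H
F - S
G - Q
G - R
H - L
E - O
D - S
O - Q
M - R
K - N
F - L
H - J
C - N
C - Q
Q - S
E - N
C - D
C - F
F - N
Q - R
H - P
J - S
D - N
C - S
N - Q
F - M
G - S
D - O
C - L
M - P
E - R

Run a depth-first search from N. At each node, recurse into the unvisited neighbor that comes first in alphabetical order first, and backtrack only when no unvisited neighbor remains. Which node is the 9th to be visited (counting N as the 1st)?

Q

Visit N
N → C
C → D
D → O
O → E
E → R
R → G
G → K
G → Q
Q → S
S → F
F → H
H → J
H → L
H → P
P → I
P → M

Visit order: N, C, D, O, E, R, G, K, Q, S, F, H, J, L, P, I, M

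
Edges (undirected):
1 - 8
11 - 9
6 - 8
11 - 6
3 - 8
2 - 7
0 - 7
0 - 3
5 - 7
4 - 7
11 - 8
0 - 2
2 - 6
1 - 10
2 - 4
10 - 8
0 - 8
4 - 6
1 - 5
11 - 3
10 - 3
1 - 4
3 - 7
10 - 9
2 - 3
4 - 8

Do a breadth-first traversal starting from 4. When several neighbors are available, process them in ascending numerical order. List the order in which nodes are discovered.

Visit 4; enqueue 1, 2, 6, 7, 8 → queue [1, 2, 6, 7, 8]
Visit 1; enqueue 5, 10 → queue [2, 6, 7, 8, 5, 10]
Visit 2; enqueue 0, 3 → queue [6, 7, 8, 5, 10, 0, 3]
Visit 6; enqueue 11 → queue [7, 8, 5, 10, 0, 3, 11]
Visit 7 → queue [8, 5, 10, 0, 3, 11]
Visit 8 → queue [5, 10, 0, 3, 11]
Visit 5 → queue [10, 0, 3, 11]
Visit 10; enqueue 9 → queue [0, 3, 11, 9]
Visit 0 → queue [3, 11, 9]
Visit 3 → queue [11, 9]
Visit 11 → queue [9]
Visit 9 → queue []

4, 1, 2, 6, 7, 8, 5, 10, 0, 3, 11, 9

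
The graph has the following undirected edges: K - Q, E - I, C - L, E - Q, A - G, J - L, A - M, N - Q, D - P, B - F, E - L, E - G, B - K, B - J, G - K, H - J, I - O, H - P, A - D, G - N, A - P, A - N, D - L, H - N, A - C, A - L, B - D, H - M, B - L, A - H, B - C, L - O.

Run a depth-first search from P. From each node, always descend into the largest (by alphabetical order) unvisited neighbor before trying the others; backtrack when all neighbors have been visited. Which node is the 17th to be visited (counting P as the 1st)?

C

Visit P
P → H
H → N
N → Q
Q → K
K → G
G → E
E → L
L → O
O → I
L → J
J → B
B → F
B → D
D → A
A → M
A → C

Visit order: P, H, N, Q, K, G, E, L, O, I, J, B, F, D, A, M, C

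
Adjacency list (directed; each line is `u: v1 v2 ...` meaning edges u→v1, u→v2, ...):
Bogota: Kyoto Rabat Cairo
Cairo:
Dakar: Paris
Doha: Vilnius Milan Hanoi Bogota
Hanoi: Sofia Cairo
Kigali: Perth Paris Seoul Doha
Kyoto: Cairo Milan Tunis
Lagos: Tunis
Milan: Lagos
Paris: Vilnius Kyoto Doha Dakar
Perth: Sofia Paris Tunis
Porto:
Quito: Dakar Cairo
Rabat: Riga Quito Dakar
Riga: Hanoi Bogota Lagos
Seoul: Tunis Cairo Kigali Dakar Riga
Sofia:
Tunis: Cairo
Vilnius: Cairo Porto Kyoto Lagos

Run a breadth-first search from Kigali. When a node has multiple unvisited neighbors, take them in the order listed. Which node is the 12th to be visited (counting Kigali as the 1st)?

Riga

Visit Kigali; enqueue Perth, Paris, Seoul, Doha → queue [Perth, Paris, Seoul, Doha]
Visit Perth; enqueue Sofia, Tunis → queue [Paris, Seoul, Doha, Sofia, Tunis]
Visit Paris; enqueue Vilnius, Kyoto, Dakar → queue [Seoul, Doha, Sofia, Tunis, Vilnius, Kyoto, Dakar]
Visit Seoul; enqueue Cairo, Riga → queue [Doha, Sofia, Tunis, Vilnius, Kyoto, Dakar, Cairo, Riga]
Visit Doha; enqueue Milan, Hanoi, Bogota → queue [Sofia, Tunis, Vilnius, Kyoto, Dakar, Cairo, Riga, Milan, Hanoi, Bogota]
Visit Sofia → queue [Tunis, Vilnius, Kyoto, Dakar, Cairo, Riga, Milan, Hanoi, Bogota]
Visit Tunis → queue [Vilnius, Kyoto, Dakar, Cairo, Riga, Milan, Hanoi, Bogota]
Visit Vilnius; enqueue Porto, Lagos → queue [Kyoto, Dakar, Cairo, Riga, Milan, Hanoi, Bogota, Porto, Lagos]
Visit Kyoto → queue [Dakar, Cairo, Riga, Milan, Hanoi, Bogota, Porto, Lagos]
Visit Dakar → queue [Cairo, Riga, Milan, Hanoi, Bogota, Porto, Lagos]
Visit Cairo → queue [Riga, Milan, Hanoi, Bogota, Porto, Lagos]
Visit Riga → queue [Milan, Hanoi, Bogota, Porto, Lagos]
Visit Milan → queue [Hanoi, Bogota, Porto, Lagos]
Visit Hanoi → queue [Bogota, Porto, Lagos]
Visit Bogota; enqueue Rabat → queue [Porto, Lagos, Rabat]
Visit Porto → queue [Lagos, Rabat]
Visit Lagos → queue [Rabat]
Visit Rabat; enqueue Quito → queue [Quito]
Visit Quito → queue []

Visit order: Kigali, Perth, Paris, Seoul, Doha, Sofia, Tunis, Vilnius, Kyoto, Dakar, Cairo, Riga, Milan, Hanoi, Bogota, Porto, Lagos, Rabat, Quito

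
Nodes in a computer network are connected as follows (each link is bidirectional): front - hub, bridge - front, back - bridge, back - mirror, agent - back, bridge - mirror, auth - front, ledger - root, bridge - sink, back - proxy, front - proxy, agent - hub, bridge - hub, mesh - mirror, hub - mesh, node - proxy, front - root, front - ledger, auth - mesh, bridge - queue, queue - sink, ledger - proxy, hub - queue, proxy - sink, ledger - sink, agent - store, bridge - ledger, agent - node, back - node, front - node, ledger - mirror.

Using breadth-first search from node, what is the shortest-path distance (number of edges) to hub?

2

Level 0: node
Level 1: agent, back, front, proxy
Level 2: auth, bridge, hub, ledger, mirror, root, sink, store
Level 3: mesh, queue
hub first appears at level 2.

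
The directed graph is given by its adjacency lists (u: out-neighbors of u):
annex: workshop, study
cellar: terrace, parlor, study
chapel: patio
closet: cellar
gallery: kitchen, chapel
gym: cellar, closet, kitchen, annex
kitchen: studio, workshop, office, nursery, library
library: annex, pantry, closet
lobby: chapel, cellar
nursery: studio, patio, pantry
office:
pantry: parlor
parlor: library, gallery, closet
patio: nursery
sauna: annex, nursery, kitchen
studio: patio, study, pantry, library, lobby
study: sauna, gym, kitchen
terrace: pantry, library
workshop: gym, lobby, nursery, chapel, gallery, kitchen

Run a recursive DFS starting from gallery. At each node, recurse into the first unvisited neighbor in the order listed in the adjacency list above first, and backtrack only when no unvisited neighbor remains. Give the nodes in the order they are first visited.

Visit gallery
gallery → kitchen
kitchen → studio
studio → patio
patio → nursery
nursery → pantry
pantry → parlor
parlor → library
library → annex
annex → workshop
workshop → gym
gym → cellar
cellar → terrace
cellar → study
study → sauna
gym → closet
workshop → lobby
lobby → chapel
kitchen → office

gallery, kitchen, studio, patio, nursery, pantry, parlor, library, annex, workshop, gym, cellar, terrace, study, sauna, closet, lobby, chapel, office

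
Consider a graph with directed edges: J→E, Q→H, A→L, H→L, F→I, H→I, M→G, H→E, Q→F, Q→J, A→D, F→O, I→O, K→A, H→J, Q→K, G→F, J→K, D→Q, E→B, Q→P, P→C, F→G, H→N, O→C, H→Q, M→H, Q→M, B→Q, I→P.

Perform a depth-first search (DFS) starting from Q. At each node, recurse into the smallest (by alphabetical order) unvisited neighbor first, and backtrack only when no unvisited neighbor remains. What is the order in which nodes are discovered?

Visit Q
Q → F
F → G
F → I
I → O
O → C
I → P
Q → H
H → E
E → B
H → J
J → K
K → A
A → D
A → L
H → N
Q → M

Q -> F -> G -> I -> O -> C -> P -> H -> E -> B -> J -> K -> A -> D -> L -> N -> M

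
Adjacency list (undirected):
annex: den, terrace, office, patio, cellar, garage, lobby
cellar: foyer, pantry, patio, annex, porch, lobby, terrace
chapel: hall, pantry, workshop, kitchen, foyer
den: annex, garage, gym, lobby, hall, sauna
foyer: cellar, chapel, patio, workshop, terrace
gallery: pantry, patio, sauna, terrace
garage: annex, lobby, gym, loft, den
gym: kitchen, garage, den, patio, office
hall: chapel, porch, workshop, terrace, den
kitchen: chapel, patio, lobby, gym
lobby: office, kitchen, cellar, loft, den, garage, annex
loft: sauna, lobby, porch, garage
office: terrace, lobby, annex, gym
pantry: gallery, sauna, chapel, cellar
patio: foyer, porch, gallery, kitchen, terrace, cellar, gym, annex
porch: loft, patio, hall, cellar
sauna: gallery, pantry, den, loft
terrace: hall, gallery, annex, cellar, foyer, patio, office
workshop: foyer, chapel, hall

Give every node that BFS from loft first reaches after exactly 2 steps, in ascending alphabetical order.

annex, cellar, den, gallery, gym, hall, kitchen, office, pantry, patio

Level 0: loft
Level 1: garage, lobby, porch, sauna
Level 2: annex, cellar, den, gallery, gym, hall, kitchen, office, pantry, patio
Level 3: chapel, foyer, terrace, workshop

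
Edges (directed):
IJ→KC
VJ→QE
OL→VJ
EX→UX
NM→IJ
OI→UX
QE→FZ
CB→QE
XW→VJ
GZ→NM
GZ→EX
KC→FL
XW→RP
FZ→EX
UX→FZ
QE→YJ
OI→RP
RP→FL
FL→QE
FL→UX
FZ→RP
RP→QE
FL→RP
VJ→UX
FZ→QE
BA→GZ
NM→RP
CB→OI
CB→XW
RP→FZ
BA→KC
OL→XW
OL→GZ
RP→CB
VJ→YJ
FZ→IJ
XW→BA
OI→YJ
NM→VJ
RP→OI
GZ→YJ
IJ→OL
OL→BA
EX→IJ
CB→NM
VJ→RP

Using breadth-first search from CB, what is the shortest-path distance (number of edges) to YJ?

Level 0: CB
Level 1: NM, OI, QE, XW
Level 2: BA, FZ, IJ, RP, UX, VJ, YJ
Level 3: EX, FL, GZ, KC, OL
YJ first appears at level 2.

2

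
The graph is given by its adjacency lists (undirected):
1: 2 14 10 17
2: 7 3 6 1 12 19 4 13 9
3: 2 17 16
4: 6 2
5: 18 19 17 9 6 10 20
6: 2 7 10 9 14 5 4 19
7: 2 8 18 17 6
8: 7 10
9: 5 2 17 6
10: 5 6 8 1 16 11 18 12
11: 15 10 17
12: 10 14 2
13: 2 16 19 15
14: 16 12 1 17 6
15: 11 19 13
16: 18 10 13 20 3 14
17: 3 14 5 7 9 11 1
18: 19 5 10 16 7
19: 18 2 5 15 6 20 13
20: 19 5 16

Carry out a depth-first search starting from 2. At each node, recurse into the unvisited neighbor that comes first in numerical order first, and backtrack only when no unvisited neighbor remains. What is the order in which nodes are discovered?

2, 1, 10, 5, 6, 4, 7, 8, 17, 3, 16, 13, 15, 11, 19, 18, 20, 14, 12, 9

Visit 2
2 → 1
1 → 10
10 → 5
5 → 6
6 → 4
6 → 7
7 → 8
7 → 17
17 → 3
3 → 16
16 → 13
13 → 15
15 → 11
15 → 19
19 → 18
19 → 20
16 → 14
14 → 12
17 → 9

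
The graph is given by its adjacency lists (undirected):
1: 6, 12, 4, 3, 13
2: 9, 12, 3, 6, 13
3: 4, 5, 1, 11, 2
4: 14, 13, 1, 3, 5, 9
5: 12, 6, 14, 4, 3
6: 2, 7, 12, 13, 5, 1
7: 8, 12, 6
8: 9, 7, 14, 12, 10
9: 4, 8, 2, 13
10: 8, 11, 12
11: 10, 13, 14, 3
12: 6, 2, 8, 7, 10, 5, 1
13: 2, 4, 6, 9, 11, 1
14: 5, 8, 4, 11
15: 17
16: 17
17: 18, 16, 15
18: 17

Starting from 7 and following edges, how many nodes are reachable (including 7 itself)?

14

BFS from 7 visits: 7, 6, 8, 12, 1, 2, 5, 13, 9, 10, 14, 3, 4, 11
Reachable nodes: 14 of 18 total.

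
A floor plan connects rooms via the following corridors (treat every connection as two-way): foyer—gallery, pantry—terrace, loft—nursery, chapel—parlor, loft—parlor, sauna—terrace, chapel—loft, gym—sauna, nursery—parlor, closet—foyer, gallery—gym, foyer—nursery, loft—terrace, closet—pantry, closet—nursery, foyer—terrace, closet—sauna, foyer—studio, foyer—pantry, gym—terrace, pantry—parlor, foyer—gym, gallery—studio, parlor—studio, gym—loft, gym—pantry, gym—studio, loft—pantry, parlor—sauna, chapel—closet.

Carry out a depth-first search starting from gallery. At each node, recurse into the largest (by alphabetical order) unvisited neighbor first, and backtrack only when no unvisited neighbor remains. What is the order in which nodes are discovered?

gallery → studio → parlor → sauna → terrace → pantry → loft → nursery → foyer → gym → closet → chapel

Visit gallery
gallery → studio
studio → parlor
parlor → sauna
sauna → terrace
terrace → pantry
pantry → loft
loft → nursery
nursery → foyer
foyer → gym
foyer → closet
closet → chapel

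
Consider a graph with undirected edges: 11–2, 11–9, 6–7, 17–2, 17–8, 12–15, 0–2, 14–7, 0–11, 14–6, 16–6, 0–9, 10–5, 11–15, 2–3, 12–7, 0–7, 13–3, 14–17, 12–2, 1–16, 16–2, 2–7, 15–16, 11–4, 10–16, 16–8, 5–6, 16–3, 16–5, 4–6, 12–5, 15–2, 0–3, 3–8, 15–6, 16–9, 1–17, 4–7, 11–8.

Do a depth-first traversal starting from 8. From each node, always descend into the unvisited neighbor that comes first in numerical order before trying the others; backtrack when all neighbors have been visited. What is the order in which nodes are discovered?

8 3 0 2 7 4 6 5 10 16 1 17 14 9 11 15 12 13

Visit 8
8 → 3
3 → 0
0 → 2
2 → 7
7 → 4
4 → 6
6 → 5
5 → 10
10 → 16
16 → 1
1 → 17
17 → 14
16 → 9
9 → 11
11 → 15
15 → 12
3 → 13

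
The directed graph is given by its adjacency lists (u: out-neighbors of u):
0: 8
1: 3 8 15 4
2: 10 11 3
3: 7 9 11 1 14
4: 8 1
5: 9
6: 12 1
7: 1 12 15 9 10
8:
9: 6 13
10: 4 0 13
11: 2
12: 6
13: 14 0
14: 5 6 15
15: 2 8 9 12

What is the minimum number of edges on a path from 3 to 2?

2

Level 0: 3
Level 1: 1, 7, 9, 11, 14
Level 2: 2, 4, 5, 6, 8, 10, 12, 13, 15
Level 3: 0
2 first appears at level 2.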